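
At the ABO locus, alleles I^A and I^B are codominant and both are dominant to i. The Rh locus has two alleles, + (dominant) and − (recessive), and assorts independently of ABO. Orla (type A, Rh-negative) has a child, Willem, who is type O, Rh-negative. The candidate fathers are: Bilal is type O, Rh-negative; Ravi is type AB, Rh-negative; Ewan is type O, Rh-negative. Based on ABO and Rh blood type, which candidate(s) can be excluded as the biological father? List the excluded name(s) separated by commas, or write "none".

A candidate is excluded only if no genotype consistent with his phenotype could produce a type O, Rh-negative child with a type A, Rh-negative mother.
Ravi (type AB, Rh-): no genotype consistent with that phenotype can produce a type-O Rh- child with a type-A mother.

Ravi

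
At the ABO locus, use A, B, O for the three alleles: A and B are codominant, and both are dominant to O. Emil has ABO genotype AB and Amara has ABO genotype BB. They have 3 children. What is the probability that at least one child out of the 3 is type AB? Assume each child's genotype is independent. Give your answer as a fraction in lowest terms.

ABO cross AB × BB → 1/2 B, 1/2 AB.
So P(type AB) = 1/2 per child.
P(none) = (1/2)^3 = 1/8; P(at least one) = 1 − 1/8 = 7/8.

7/8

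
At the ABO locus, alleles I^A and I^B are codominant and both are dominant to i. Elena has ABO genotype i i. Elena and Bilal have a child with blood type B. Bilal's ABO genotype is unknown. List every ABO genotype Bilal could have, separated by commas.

I^A I^B, I^B I^B, I^B i

For each candidate genotype of Bilal, check whether crossing it with i i can produce every observed child phenotype.
  I^A I^A → possible child types {A} ✗
  I^A I^B → possible child types {A, B} ✓
  I^A i → possible child types {O, A} ✗
  I^B I^B → possible child types {B} ✓
  I^B i → possible child types {O, B} ✓
  i i → possible child types {O} ✗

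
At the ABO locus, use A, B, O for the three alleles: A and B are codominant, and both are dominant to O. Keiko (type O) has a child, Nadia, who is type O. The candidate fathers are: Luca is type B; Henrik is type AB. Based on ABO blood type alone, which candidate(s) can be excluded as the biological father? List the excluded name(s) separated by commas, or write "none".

A candidate is excluded only if no genotype consistent with his phenotype could produce a type O child with a type O mother.
Henrik (type AB): no genotype consistent with that phenotype can produce a type-O child with a type-O mother.

Henrik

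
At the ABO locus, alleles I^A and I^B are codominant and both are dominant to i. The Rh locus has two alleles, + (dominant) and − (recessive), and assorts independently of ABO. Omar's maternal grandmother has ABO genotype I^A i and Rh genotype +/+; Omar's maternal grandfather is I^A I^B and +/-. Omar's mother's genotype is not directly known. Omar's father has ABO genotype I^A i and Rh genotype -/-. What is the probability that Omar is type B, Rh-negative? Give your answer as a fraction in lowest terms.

Omar's mother's ABO genotype from I^A i × I^A I^B: 1/4 I^A I^A, 1/4 I^A I^B, 1/4 I^A i, 1/4 I^B i.
Crossing each possibility with the father I^A i and summing P(type B): 1/4·0 + 1/4·1/4 + 1/4·0 + 1/4·1/4 = 1/8.
Similarly for Rh via the mother's Rh distribution: P(Rh-) = 1/4.
Independent loci: 1/8 × 1/4 = 1/32.

1/32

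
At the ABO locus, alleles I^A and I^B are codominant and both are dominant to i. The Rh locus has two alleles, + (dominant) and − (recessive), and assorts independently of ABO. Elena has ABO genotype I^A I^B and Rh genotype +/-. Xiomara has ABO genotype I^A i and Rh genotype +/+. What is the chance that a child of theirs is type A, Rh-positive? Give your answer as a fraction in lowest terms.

1/2

ABO cross I^A I^B × I^A i → offspring phenotypes: 1/2 A, 1/4 B, 1/4 AB.
Rh cross +/- × +/+ → 1 Rh+.
Independent loci: P(type A, Rh-positive) = 1/2 × 1 = 1/2.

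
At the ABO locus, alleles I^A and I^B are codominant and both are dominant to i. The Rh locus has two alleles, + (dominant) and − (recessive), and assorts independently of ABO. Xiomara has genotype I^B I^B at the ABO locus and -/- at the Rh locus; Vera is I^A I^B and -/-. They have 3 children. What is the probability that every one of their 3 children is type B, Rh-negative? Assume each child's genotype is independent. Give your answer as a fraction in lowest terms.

1/8

ABO cross I^B I^B × I^A I^B → 1/2 B, 1/2 AB.
Rh cross -/- × -/- → 1 Rh-; so P(type B, Rh-negative) = 1/2 × 1 = 1/2 per child.
All 3 independent: (1/2)^3 = 1/8.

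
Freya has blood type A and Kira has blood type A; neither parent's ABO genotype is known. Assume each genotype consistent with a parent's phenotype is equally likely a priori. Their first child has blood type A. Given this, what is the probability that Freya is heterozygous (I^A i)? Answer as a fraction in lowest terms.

7/15

Possible genotypes: Freya ∈ {I^A I^A, I^A i}; Kira ∈ {I^A I^A, I^A i}.
Weight each parental genotype pair by prior × P(type-A child):
  I^A I^A × I^A I^A: posterior weight 4/15.
  I^A I^A × I^A i: posterior weight 4/15.
  I^A i × I^A I^A: posterior weight 4/15.
  I^A i × I^A i: posterior weight 1/5.
Sum the posterior weight over pairs where Freya is I^A i: 7/15.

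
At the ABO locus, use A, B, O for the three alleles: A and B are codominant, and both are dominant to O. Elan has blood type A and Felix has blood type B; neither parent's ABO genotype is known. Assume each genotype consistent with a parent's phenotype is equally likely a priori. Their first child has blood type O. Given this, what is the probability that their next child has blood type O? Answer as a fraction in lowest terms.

1/4

Possible genotypes: Elan ∈ {AA, AO}; Felix ∈ {BB, BO}.
Weight each parental genotype pair by prior × P(type-O child):
  AO × BO: posterior weight 1; P(next child type O) = 1/4.
Weighted sum = 1/4.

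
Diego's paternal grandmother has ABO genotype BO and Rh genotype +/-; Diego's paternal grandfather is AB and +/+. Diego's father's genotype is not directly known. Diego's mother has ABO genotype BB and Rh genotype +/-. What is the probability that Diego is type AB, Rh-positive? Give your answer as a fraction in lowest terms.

7/32

Diego's father's ABO genotype from BO × AB: 1/4 AB, 1/4 AO, 1/4 BB, 1/4 BO.
Crossing each possibility with the mother BB and summing P(type AB): 1/4·1/2 + 1/4·1/2 + 1/4·0 + 1/4·0 = 1/4.
Similarly for Rh via the father's Rh distribution: P(Rh+) = 7/8.
Independent loci: 1/4 × 7/8 = 7/32.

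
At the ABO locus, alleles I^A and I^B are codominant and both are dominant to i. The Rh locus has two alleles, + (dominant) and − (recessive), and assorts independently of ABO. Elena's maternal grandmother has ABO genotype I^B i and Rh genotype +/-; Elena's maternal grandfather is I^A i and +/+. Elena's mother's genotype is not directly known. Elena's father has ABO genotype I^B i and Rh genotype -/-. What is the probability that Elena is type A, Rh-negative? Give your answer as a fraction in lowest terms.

Elena's mother's ABO genotype from I^B i × I^A i: 1/4 I^A I^B, 1/4 I^A i, 1/4 I^B i, 1/4 i i.
Crossing each possibility with the father I^B i and summing P(type A): 1/4·1/4 + 1/4·1/4 + 1/4·0 + 1/4·0 = 1/8.
Similarly for Rh via the mother's Rh distribution: P(Rh-) = 1/4.
Independent loci: 1/8 × 1/4 = 1/32.

1/32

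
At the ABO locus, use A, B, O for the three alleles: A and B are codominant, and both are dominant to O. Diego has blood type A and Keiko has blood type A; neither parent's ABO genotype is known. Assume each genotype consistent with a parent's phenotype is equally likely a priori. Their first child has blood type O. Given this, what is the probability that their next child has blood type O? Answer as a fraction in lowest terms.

Possible genotypes: Diego ∈ {AA, AO}; Keiko ∈ {AA, AO}.
Weight each parental genotype pair by prior × P(type-O child):
  AO × AO: posterior weight 1; P(next child type O) = 1/4.
Weighted sum = 1/4.

1/4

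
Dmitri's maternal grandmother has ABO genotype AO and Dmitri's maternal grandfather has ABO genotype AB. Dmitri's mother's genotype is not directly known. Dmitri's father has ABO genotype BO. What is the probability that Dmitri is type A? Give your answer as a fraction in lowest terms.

Dmitri's mother's ABO genotype from AO × AB: 1/4 AA, 1/4 AB, 1/4 AO, 1/4 BO.
Crossing each possibility with the father BO and summing P(type A): 1/4·1/2 + 1/4·1/4 + 1/4·1/4 + 1/4·0 = 1/4.

1/4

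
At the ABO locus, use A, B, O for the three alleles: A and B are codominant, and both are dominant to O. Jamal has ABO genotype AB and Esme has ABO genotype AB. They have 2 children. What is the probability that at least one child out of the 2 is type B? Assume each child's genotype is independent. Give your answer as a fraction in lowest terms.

7/16

ABO cross AB × AB → 1/4 A, 1/4 B, 1/2 AB.
So P(type B) = 1/4 per child.
P(none) = (3/4)^2 = 9/16; P(at least one) = 1 − 9/16 = 7/16.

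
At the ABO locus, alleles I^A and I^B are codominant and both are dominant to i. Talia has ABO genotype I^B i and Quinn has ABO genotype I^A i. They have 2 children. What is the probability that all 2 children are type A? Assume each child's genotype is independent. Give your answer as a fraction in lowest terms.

1/16

ABO cross I^B i × I^A i → 1/4 O, 1/4 A, 1/4 B, 1/4 AB.
So P(type A) = 1/4 per child.
All 2 independent: (1/4)^2 = 1/16.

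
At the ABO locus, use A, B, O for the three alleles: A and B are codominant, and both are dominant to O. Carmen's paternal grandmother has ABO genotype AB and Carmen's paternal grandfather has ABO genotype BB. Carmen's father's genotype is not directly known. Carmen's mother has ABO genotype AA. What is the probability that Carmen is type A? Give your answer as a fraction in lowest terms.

1/4

Carmen's father's ABO genotype from AB × BB: 1/2 AB, 1/2 BB.
Crossing each possibility with the mother AA and summing P(type A): 1/2·1/2 + 1/2·0 = 1/4.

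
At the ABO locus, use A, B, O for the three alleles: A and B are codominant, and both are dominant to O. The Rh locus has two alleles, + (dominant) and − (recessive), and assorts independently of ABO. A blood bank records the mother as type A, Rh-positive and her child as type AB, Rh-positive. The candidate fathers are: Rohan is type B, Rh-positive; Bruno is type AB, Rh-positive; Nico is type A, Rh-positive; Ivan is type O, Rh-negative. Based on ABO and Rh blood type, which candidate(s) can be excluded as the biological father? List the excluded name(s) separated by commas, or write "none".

Nico, Ivan

A candidate is excluded only if no genotype consistent with his phenotype could produce a type AB, Rh-positive child with a type A, Rh-positive mother.
Nico (type A, Rh+): no genotype consistent with that phenotype can produce a type-AB Rh+ child with a type-A mother.
Ivan (type O, Rh-): no genotype consistent with that phenotype can produce a type-AB Rh+ child with a type-A mother.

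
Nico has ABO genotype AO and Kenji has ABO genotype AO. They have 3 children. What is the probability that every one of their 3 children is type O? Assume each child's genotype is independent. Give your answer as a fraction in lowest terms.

1/64

ABO cross AO × AO → 1/4 O, 3/4 A.
So P(type O) = 1/4 per child.
All 3 independent: (1/4)^3 = 1/64.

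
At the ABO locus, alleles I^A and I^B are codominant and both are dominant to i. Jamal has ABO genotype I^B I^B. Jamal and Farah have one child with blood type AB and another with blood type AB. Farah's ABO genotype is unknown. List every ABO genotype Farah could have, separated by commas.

For each candidate genotype of Farah, check whether crossing it with I^B I^B can produce every observed child phenotype.
  I^A I^A → possible child types {AB} ✓
  I^A I^B → possible child types {B, AB} ✓
  I^A i → possible child types {B, AB} ✓
  I^B I^B → possible child types {B} ✗
  I^B i → possible child types {B} ✗
  i i → possible child types {B} ✗

I^A I^A, I^A I^B, I^A i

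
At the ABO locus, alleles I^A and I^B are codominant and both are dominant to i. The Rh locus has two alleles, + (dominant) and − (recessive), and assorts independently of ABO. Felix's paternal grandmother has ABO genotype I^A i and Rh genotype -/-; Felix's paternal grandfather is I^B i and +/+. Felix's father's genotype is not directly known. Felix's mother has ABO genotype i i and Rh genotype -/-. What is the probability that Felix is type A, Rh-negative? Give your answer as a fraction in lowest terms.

Felix's father's ABO genotype from I^A i × I^B i: 1/4 I^A I^B, 1/4 I^A i, 1/4 I^B i, 1/4 i i.
Crossing each possibility with the mother i i and summing P(type A): 1/4·1/2 + 1/4·1/2 + 1/4·0 + 1/4·0 = 1/4.
Similarly for Rh via the father's Rh distribution: P(Rh-) = 1/2.
Independent loci: 1/4 × 1/2 = 1/8.

1/8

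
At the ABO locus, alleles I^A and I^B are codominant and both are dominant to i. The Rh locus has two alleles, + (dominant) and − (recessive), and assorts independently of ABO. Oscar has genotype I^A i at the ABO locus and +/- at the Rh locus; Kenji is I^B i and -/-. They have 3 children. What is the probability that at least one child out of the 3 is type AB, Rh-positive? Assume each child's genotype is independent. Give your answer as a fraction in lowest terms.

169/512

ABO cross I^A i × I^B i → 1/4 O, 1/4 A, 1/4 B, 1/4 AB.
Rh cross +/- × -/- → 1/2 Rh+, 1/2 Rh-; so P(type AB, Rh-positive) = 1/4 × 1/2 = 1/8 per child.
P(none) = (7/8)^3 = 343/512; P(at least one) = 1 − 343/512 = 169/512.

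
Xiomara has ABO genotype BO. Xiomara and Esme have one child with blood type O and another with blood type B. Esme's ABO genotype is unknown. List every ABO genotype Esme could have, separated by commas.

AO, BO, OO

For each candidate genotype of Esme, check whether crossing it with BO can produce every observed child phenotype.
  AA → possible child types {A, AB} ✗
  AB → possible child types {A, B, AB} ✗
  AO → possible child types {O, A, B, AB} ✓
  BB → possible child types {B} ✗
  BO → possible child types {O, B} ✓
  OO → possible child types {O, B} ✓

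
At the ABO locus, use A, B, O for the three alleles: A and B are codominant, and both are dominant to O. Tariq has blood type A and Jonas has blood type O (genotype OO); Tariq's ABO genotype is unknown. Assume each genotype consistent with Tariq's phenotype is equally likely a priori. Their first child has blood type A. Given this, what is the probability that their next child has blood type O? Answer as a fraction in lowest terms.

1/6

Possible genotypes: Tariq ∈ {AA, AO}; Jonas ∈ {OO}.
Weight each parental genotype pair by prior × P(type-A child):
  AA × OO: posterior weight 2/3; P(next child type O) = 0.
  AO × OO: posterior weight 1/3; P(next child type O) = 1/2.
Weighted sum = 1/6.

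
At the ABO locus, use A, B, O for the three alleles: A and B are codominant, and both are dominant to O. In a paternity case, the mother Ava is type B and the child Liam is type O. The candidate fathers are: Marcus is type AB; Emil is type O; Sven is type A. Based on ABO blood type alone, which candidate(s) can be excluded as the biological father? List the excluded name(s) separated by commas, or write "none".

Marcus

A candidate is excluded only if no genotype consistent with his phenotype could produce a type O child with a type B mother.
Marcus (type AB): no genotype consistent with that phenotype can produce a type-O child with a type-B mother.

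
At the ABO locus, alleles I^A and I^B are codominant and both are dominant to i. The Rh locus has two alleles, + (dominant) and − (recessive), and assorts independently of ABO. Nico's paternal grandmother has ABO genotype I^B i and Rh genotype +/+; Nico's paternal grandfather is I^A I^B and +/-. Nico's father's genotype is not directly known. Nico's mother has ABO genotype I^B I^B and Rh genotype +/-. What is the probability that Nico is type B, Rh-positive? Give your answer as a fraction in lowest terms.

21/32

Nico's father's ABO genotype from I^B i × I^A I^B: 1/4 I^A I^B, 1/4 I^A i, 1/4 I^B I^B, 1/4 I^B i.
Crossing each possibility with the mother I^B I^B and summing P(type B): 1/4·1/2 + 1/4·1/2 + 1/4·1 + 1/4·1 = 3/4.
Similarly for Rh via the father's Rh distribution: P(Rh+) = 7/8.
Independent loci: 3/4 × 7/8 = 21/32.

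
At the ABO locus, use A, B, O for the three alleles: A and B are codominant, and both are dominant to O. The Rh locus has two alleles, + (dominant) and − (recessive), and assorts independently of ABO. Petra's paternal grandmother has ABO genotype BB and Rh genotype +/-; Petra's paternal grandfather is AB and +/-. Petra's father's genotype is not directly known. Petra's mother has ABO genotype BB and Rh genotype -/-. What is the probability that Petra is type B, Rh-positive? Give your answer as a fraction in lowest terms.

3/8

Petra's father's ABO genotype from BB × AB: 1/2 AB, 1/2 BB.
Crossing each possibility with the mother BB and summing P(type B): 1/2·1/2 + 1/2·1 = 3/4.
Similarly for Rh via the father's Rh distribution: P(Rh+) = 1/2.
Independent loci: 3/4 × 1/2 = 3/8.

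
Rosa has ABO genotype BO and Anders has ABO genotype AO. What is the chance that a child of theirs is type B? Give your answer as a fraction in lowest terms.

ABO cross BO × AO → offspring phenotypes: 1/4 O, 1/4 A, 1/4 B, 1/4 AB.
So P(type B) = 1/4.

1/4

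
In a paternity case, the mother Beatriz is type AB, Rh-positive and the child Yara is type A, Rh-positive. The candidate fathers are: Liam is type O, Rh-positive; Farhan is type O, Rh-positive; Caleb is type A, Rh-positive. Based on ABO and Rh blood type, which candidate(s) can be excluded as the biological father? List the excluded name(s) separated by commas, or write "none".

A candidate is excluded only if no genotype consistent with his phenotype could produce a type A, Rh-positive child with a type AB, Rh-positive mother.
Every candidate has at least one consistent genotype combination, so none can be excluded.

none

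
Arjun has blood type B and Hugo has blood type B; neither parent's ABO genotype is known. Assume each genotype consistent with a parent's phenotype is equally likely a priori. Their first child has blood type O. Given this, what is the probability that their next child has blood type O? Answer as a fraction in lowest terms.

Possible genotypes: Arjun ∈ {I^B I^B, I^B i}; Hugo ∈ {I^B I^B, I^B i}.
Weight each parental genotype pair by prior × P(type-O child):
  I^B i × I^B i: posterior weight 1; P(next child type O) = 1/4.
Weighted sum = 1/4.

1/4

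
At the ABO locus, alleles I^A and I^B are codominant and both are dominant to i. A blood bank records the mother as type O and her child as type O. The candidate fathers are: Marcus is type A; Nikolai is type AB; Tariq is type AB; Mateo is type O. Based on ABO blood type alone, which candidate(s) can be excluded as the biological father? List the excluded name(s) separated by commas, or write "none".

A candidate is excluded only if no genotype consistent with his phenotype could produce a type O child with a type O mother.
Nikolai (type AB): no genotype consistent with that phenotype can produce a type-O child with a type-O mother.
Tariq (type AB): no genotype consistent with that phenotype can produce a type-O child with a type-O mother.

Nikolai, Tariq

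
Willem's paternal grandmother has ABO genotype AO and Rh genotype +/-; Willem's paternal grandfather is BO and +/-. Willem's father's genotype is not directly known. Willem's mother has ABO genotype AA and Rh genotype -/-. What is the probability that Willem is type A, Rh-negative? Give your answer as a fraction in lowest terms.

Willem's father's ABO genotype from AO × BO: 1/4 AB, 1/4 AO, 1/4 BO, 1/4 OO.
Crossing each possibility with the mother AA and summing P(type A): 1/4·1/2 + 1/4·1 + 1/4·1/2 + 1/4·1 = 3/4.
Similarly for Rh via the father's Rh distribution: P(Rh-) = 1/2.
Independent loci: 3/4 × 1/2 = 3/8.

3/8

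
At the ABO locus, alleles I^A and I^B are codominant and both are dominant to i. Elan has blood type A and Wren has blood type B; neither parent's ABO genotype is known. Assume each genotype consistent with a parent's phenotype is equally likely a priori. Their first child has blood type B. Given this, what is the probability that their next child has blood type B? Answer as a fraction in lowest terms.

Possible genotypes: Elan ∈ {I^A I^A, I^A i}; Wren ∈ {I^B I^B, I^B i}.
Weight each parental genotype pair by prior × P(type-B child):
  I^A i × I^B I^B: posterior weight 2/3; P(next child type B) = 1/2.
  I^A i × I^B i: posterior weight 1/3; P(next child type B) = 1/4.
Weighted sum = 5/12.

5/12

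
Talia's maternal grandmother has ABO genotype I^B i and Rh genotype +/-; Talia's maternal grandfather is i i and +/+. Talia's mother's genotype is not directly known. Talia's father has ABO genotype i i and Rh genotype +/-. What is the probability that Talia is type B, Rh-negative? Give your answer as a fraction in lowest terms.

Talia's mother's ABO genotype from I^B i × i i: 1/2 I^B i, 1/2 i i.
Crossing each possibility with the father i i and summing P(type B): 1/2·1/2 + 1/2·0 = 1/4.
Similarly for Rh via the mother's Rh distribution: P(Rh-) = 1/8.
Independent loci: 1/4 × 1/8 = 1/32.

1/32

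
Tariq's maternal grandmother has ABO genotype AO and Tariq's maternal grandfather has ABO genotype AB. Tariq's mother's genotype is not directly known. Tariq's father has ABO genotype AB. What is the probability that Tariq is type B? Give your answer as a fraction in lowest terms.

1/4

Tariq's mother's ABO genotype from AO × AB: 1/4 AA, 1/4 AB, 1/4 AO, 1/4 BO.
Crossing each possibility with the father AB and summing P(type B): 1/4·0 + 1/4·1/4 + 1/4·1/4 + 1/4·1/2 = 1/4.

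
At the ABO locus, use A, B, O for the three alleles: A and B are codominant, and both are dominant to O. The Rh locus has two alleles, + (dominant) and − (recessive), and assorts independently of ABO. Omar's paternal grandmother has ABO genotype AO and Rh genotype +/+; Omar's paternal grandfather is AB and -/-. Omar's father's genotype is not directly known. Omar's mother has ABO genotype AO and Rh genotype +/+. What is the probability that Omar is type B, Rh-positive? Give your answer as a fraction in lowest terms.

Omar's father's ABO genotype from AO × AB: 1/4 AA, 1/4 AB, 1/4 AO, 1/4 BO.
Crossing each possibility with the mother AO and summing P(type B): 1/4·0 + 1/4·1/4 + 1/4·0 + 1/4·1/4 = 1/8.
Similarly for Rh via the father's Rh distribution: P(Rh+) = 1.
Independent loci: 1/8 × 1 = 1/8.

1/8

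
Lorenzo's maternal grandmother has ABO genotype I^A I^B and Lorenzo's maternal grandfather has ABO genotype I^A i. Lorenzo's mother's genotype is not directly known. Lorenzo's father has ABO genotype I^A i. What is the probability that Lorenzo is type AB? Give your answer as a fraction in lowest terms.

1/8

Lorenzo's mother's ABO genotype from I^A I^B × I^A i: 1/4 I^A I^A, 1/4 I^A I^B, 1/4 I^A i, 1/4 I^B i.
Crossing each possibility with the father I^A i and summing P(type AB): 1/4·0 + 1/4·1/4 + 1/4·0 + 1/4·1/4 = 1/8.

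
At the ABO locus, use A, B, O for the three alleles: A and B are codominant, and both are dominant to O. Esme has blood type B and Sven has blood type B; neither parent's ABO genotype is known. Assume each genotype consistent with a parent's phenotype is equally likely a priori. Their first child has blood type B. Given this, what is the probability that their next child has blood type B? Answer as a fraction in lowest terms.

19/20

Possible genotypes: Esme ∈ {BB, BO}; Sven ∈ {BB, BO}.
Weight each parental genotype pair by prior × P(type-B child):
  BB × BB: posterior weight 4/15; P(next child type B) = 1.
  BB × BO: posterior weight 4/15; P(next child type B) = 1.
  BO × BB: posterior weight 4/15; P(next child type B) = 1.
  BO × BO: posterior weight 1/5; P(next child type B) = 3/4.
Weighted sum = 19/20.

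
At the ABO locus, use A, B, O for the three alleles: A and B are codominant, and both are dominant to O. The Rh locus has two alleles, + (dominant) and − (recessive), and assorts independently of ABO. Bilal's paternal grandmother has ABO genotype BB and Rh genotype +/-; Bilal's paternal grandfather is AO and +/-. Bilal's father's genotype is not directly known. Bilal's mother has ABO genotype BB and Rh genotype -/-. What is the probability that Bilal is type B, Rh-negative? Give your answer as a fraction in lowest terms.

Bilal's father's ABO genotype from BB × AO: 1/2 AB, 1/2 BO.
Crossing each possibility with the mother BB and summing P(type B): 1/2·1/2 + 1/2·1 = 3/4.
Similarly for Rh via the father's Rh distribution: P(Rh-) = 1/2.
Independent loci: 3/4 × 1/2 = 3/8.

3/8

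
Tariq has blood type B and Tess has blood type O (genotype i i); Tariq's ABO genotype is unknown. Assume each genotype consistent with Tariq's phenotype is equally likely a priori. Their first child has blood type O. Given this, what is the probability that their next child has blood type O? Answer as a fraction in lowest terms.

1/2

Possible genotypes: Tariq ∈ {I^B I^B, I^B i}; Tess ∈ {i i}.
Weight each parental genotype pair by prior × P(type-O child):
  I^B i × i i: posterior weight 1; P(next child type O) = 1/2.
Weighted sum = 1/2.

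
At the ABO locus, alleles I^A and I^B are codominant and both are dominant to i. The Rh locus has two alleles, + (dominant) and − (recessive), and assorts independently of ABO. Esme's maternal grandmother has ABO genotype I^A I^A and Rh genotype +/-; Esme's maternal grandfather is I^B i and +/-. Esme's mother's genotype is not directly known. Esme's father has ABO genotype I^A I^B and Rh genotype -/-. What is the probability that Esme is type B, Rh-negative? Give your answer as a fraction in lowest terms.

Esme's mother's ABO genotype from I^A I^A × I^B i: 1/2 I^A I^B, 1/2 I^A i.
Crossing each possibility with the father I^A I^B and summing P(type B): 1/2·1/4 + 1/2·1/4 = 1/4.
Similarly for Rh via the mother's Rh distribution: P(Rh-) = 1/2.
Independent loci: 1/4 × 1/2 = 1/8.

1/8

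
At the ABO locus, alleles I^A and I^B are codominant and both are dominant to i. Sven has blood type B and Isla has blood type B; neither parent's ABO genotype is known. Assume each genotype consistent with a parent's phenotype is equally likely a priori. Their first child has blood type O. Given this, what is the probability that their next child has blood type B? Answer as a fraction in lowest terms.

3/4

Possible genotypes: Sven ∈ {I^B I^B, I^B i}; Isla ∈ {I^B I^B, I^B i}.
Weight each parental genotype pair by prior × P(type-O child):
  I^B i × I^B i: posterior weight 1; P(next child type B) = 3/4.
Weighted sum = 3/4.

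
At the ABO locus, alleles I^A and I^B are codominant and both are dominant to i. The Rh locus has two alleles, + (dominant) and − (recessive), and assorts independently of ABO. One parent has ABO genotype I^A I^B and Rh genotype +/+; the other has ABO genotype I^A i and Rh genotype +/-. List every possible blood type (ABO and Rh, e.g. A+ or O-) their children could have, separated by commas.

Gametes from I^A I^B × I^A i give offspring ABO genotypes I^A I^A, I^A I^B, I^A i, I^B i, i.e. phenotypes A, B, AB.
Rh cross +/+ × +/- → phenotypes Rh+.
Combining independently: A+, B+, AB+.

A+, B+, AB+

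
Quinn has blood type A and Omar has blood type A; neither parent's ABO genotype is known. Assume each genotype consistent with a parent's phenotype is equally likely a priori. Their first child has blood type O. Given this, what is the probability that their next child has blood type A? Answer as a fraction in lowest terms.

Possible genotypes: Quinn ∈ {I^A I^A, I^A i}; Omar ∈ {I^A I^A, I^A i}.
Weight each parental genotype pair by prior × P(type-O child):
  I^A i × I^A i: posterior weight 1; P(next child type A) = 3/4.
Weighted sum = 3/4.

3/4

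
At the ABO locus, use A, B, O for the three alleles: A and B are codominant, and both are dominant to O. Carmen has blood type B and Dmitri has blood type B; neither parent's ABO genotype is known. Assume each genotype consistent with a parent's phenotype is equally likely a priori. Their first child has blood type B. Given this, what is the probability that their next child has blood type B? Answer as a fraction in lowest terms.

Possible genotypes: Carmen ∈ {BB, BO}; Dmitri ∈ {BB, BO}.
Weight each parental genotype pair by prior × P(type-B child):
  BB × BB: posterior weight 4/15; P(next child type B) = 1.
  BB × BO: posterior weight 4/15; P(next child type B) = 1.
  BO × BB: posterior weight 4/15; P(next child type B) = 1.
  BO × BO: posterior weight 1/5; P(next child type B) = 3/4.
Weighted sum = 19/20.

19/20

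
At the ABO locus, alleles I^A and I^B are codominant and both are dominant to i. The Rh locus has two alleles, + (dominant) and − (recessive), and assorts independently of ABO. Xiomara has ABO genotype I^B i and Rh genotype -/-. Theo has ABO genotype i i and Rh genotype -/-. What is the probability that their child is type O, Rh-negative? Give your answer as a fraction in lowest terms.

1/2

ABO cross I^B i × i i → offspring phenotypes: 1/2 O, 1/2 B.
Rh cross -/- × -/- → 1 Rh-.
Independent loci: P(type O, Rh-negative) = 1/2 × 1 = 1/2.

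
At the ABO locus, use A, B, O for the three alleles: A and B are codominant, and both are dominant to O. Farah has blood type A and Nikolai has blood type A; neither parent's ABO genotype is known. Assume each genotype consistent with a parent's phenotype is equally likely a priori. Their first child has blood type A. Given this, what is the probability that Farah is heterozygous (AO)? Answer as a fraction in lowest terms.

Possible genotypes: Farah ∈ {AA, AO}; Nikolai ∈ {AA, AO}.
Weight each parental genotype pair by prior × P(type-A child):
  AA × AA: posterior weight 4/15.
  AA × AO: posterior weight 4/15.
  AO × AA: posterior weight 4/15.
  AO × AO: posterior weight 1/5.
Sum the posterior weight over pairs where Farah is AO: 7/15.

7/15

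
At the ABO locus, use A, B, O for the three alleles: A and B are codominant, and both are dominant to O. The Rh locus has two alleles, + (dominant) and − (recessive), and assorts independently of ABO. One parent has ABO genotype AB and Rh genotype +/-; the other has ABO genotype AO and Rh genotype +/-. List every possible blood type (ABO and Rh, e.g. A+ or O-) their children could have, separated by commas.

A+, A-, B+, B-, AB+, AB-

Gametes from AB × AO give offspring ABO genotypes AA, AB, AO, BO, i.e. phenotypes A, B, AB.
Rh cross +/- × +/- → phenotypes Rh+, Rh-.
Combining independently: A+, A-, B+, B-, AB+, AB-.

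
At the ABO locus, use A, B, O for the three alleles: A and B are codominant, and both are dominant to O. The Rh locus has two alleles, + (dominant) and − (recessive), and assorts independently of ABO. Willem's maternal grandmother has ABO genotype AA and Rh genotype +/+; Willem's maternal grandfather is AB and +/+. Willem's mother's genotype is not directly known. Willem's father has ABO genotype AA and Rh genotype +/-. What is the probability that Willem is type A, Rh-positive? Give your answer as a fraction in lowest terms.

3/4

Willem's mother's ABO genotype from AA × AB: 1/2 AA, 1/2 AB.
Crossing each possibility with the father AA and summing P(type A): 1/2·1 + 1/2·1/2 = 3/4.
Similarly for Rh via the mother's Rh distribution: P(Rh+) = 1.
Independent loci: 3/4 × 1 = 3/4.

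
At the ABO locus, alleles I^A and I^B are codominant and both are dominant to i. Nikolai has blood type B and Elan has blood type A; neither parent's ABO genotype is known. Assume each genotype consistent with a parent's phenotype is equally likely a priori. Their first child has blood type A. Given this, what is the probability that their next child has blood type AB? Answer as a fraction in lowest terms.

Possible genotypes: Nikolai ∈ {I^B I^B, I^B i}; Elan ∈ {I^A I^A, I^A i}.
Weight each parental genotype pair by prior × P(type-A child):
  I^B i × I^A I^A: posterior weight 2/3; P(next child type AB) = 1/2.
  I^B i × I^A i: posterior weight 1/3; P(next child type AB) = 1/4.
Weighted sum = 5/12.

5/12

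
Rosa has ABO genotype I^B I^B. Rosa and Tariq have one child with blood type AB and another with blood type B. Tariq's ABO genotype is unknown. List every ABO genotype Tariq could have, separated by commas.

For each candidate genotype of Tariq, check whether crossing it with I^B I^B can produce every observed child phenotype.
  I^A I^A → possible child types {AB} ✗
  I^A I^B → possible child types {B, AB} ✓
  I^A i → possible child types {B, AB} ✓
  I^B I^B → possible child types {B} ✗
  I^B i → possible child types {B} ✗
  i i → possible child types {B} ✗

I^A I^B, I^A i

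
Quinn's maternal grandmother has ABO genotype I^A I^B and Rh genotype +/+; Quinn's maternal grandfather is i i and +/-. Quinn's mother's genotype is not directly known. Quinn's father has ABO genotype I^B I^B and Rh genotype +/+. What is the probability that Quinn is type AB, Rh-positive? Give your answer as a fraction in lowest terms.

1/4

Quinn's mother's ABO genotype from I^A I^B × i i: 1/2 I^A i, 1/2 I^B i.
Crossing each possibility with the father I^B I^B and summing P(type AB): 1/2·1/2 + 1/2·0 = 1/4.
Similarly for Rh via the mother's Rh distribution: P(Rh+) = 1.
Independent loci: 1/4 × 1 = 1/4.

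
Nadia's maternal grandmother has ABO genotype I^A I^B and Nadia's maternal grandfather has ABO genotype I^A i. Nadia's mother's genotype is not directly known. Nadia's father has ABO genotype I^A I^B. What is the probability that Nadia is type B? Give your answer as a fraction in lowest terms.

Nadia's mother's ABO genotype from I^A I^B × I^A i: 1/4 I^A I^A, 1/4 I^A I^B, 1/4 I^A i, 1/4 I^B i.
Crossing each possibility with the father I^A I^B and summing P(type B): 1/4·0 + 1/4·1/4 + 1/4·1/4 + 1/4·1/2 = 1/4.

1/4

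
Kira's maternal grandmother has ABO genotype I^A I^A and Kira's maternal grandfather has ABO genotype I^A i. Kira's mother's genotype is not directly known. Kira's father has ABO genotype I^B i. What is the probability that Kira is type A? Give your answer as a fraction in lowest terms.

3/8

Kira's mother's ABO genotype from I^A I^A × I^A i: 1/2 I^A I^A, 1/2 I^A i.
Crossing each possibility with the father I^B i and summing P(type A): 1/2·1/2 + 1/2·1/4 = 3/8.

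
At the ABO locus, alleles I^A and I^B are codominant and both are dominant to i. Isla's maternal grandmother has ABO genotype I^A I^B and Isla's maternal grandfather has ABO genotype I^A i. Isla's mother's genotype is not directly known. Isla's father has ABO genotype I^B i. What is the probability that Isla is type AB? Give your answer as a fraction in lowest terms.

1/4

Isla's mother's ABO genotype from I^A I^B × I^A i: 1/4 I^A I^A, 1/4 I^A I^B, 1/4 I^A i, 1/4 I^B i.
Crossing each possibility with the father I^B i and summing P(type AB): 1/4·1/2 + 1/4·1/4 + 1/4·1/4 + 1/4·0 = 1/4.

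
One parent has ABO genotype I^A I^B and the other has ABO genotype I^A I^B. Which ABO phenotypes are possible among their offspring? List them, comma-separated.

Gametes from I^A I^B × I^A I^B give offspring ABO genotypes I^A I^A, I^A I^B, I^B I^B, i.e. phenotypes A, B, AB.

A, B, AB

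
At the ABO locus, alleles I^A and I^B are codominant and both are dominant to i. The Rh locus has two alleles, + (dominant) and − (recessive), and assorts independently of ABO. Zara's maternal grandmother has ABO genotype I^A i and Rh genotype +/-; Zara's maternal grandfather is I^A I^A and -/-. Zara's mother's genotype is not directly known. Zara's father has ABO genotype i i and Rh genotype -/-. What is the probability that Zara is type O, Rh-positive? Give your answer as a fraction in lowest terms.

1/16

Zara's mother's ABO genotype from I^A i × I^A I^A: 1/2 I^A I^A, 1/2 I^A i.
Crossing each possibility with the father i i and summing P(type O): 1/2·0 + 1/2·1/2 = 1/4.
Similarly for Rh via the mother's Rh distribution: P(Rh+) = 1/4.
Independent loci: 1/4 × 1/4 = 1/16.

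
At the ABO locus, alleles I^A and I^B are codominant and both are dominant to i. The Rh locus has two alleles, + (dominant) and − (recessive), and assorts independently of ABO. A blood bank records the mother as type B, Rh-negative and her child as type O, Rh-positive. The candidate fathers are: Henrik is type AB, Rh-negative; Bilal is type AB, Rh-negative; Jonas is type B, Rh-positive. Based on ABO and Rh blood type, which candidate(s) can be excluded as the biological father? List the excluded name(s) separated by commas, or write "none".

A candidate is excluded only if no genotype consistent with his phenotype could produce a type O, Rh-positive child with a type B, Rh-negative mother.
Henrik (type AB, Rh-): no genotype consistent with that phenotype can produce a type-O Rh+ child with a type-B mother.
Bilal (type AB, Rh-): no genotype consistent with that phenotype can produce a type-O Rh+ child with a type-B mother.

Henrik, Bilal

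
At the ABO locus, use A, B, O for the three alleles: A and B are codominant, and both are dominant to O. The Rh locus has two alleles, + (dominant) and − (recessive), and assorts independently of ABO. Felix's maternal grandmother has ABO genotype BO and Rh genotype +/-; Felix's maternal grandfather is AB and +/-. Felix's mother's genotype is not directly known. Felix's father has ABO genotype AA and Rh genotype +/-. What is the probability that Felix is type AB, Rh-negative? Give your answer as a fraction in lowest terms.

Felix's mother's ABO genotype from BO × AB: 1/4 AB, 1/4 AO, 1/4 BB, 1/4 BO.
Crossing each possibility with the father AA and summing P(type AB): 1/4·1/2 + 1/4·0 + 1/4·1 + 1/4·1/2 = 1/2.
Similarly for Rh via the mother's Rh distribution: P(Rh-) = 1/4.
Independent loci: 1/2 × 1/4 = 1/8.

1/8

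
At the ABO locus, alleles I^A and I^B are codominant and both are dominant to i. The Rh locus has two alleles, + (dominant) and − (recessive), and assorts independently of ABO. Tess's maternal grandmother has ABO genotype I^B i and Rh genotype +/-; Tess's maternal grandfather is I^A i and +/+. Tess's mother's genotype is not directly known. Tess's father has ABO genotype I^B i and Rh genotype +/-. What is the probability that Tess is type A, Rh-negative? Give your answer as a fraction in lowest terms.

1/64

Tess's mother's ABO genotype from I^B i × I^A i: 1/4 I^A I^B, 1/4 I^A i, 1/4 I^B i, 1/4 i i.
Crossing each possibility with the father I^B i and summing P(type A): 1/4·1/4 + 1/4·1/4 + 1/4·0 + 1/4·0 = 1/8.
Similarly for Rh via the mother's Rh distribution: P(Rh-) = 1/8.
Independent loci: 1/8 × 1/8 = 1/64.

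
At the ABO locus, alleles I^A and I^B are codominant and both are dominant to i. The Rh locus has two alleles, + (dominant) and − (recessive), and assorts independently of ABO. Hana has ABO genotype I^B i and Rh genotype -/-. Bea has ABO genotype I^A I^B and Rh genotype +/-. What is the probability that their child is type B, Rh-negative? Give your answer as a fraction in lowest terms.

ABO cross I^B i × I^A I^B → offspring phenotypes: 1/4 A, 1/2 B, 1/4 AB.
Rh cross -/- × +/- → 1/2 Rh+, 1/2 Rh-.
Independent loci: P(type B, Rh-negative) = 1/2 × 1/2 = 1/4.

1/4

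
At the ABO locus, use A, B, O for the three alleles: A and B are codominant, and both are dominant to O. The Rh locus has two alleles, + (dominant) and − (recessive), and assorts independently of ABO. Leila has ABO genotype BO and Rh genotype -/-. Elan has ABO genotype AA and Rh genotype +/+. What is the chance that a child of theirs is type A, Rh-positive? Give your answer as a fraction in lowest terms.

1/2

ABO cross BO × AA → offspring phenotypes: 1/2 A, 1/2 AB.
Rh cross -/- × +/+ → 1 Rh+.
Independent loci: P(type A, Rh-positive) = 1/2 × 1 = 1/2.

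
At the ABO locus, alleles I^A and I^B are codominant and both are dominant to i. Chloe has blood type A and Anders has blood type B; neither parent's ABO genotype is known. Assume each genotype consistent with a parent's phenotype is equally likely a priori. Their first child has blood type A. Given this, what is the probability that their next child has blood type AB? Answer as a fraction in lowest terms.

Possible genotypes: Chloe ∈ {I^A I^A, I^A i}; Anders ∈ {I^B I^B, I^B i}.
Weight each parental genotype pair by prior × P(type-A child):
  I^A I^A × I^B i: posterior weight 2/3; P(next child type AB) = 1/2.
  I^A i × I^B i: posterior weight 1/3; P(next child type AB) = 1/4.
Weighted sum = 5/12.

5/12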